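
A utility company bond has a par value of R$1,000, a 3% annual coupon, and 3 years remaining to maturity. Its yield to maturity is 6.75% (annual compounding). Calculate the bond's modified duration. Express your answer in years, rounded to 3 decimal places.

2.725 years

Periodic yield y = 0.0675. First find Macaulay duration:
  t   CF        PV=CF/(1+0.0675)^t    t·PV
  1        30.00        28.1030        28.1030
  2        30.00        26.3260        52.6521
  3     1,030.00       846.7078     2,540.1235
  Σ                    901.1369     2,620.8786
P = 901.1369; Macaulay duration = 2,620.8786 / 901.1369 = 2.90841 years.
Modified duration = D_Mac / (1 + y) = 2.90841 / 1.0675 = 2.72451 years.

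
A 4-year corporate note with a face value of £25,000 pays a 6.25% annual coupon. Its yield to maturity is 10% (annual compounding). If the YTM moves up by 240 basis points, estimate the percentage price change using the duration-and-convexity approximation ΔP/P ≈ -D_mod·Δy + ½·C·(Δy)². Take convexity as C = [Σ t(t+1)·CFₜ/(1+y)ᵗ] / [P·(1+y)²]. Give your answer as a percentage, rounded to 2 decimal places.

With y = 0.1:
  t   CF        PV=CF/(1+0.1)^t    t·PV        t(t+1)·PV
  1     1,562.50     1,420.4545     1,420.4545       2,840.9091
  2     1,562.50     1,291.3223     2,582.6446       7,747.9339
  3     1,562.50     1,173.9294     3,521.7881      14,087.1525
  4    26,562.50    18,142.5449    72,570.1796     362,850.8982
  Σ                 22,028.2511    80,095.0669     387,526.8937
P = 22,028.2511; D_Mac = 3.63602 yrs; D_mod = 3.30547 yrs; C = 14.53906.
Duration effect: -3.30547 × (+0.024) = -0.079331
Convexity effect: 0.5 × 14.53906 × (0.024)² = +0.0041873
ΔP/P ≈ -0.079331 + 0.0041873 = -0.075144 = -7.5144%.

-7.51%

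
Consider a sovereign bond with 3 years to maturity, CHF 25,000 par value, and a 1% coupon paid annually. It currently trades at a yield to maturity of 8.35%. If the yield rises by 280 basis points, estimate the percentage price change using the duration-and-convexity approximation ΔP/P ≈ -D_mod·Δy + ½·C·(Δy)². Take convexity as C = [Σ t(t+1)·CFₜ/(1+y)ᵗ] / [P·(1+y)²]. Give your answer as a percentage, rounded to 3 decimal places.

With y = 0.0835:
  t   CF        PV=CF/(1+0.0835)^t    t·PV        t(t+1)·PV
  1       250.00       230.7337       230.7337         461.4675
  2       250.00       212.9522       425.9044       1,277.7133
  3    25,250.00    19,850.6456    59,551.9368     238,207.7470
  Σ                 20,294.3315    60,208.5749     239,946.9278
P = 20,294.3315; D_Mac = 2.96677 yrs; D_mod = 2.73813 yrs; C = 10.07123.
Duration effect: -2.73813 × (+0.028) = -0.076668
Convexity effect: 0.5 × 10.07123 × (0.028)² = +0.0039479
ΔP/P ≈ -0.076668 + 0.0039479 = -0.072720 = -7.2720%.

-7.272%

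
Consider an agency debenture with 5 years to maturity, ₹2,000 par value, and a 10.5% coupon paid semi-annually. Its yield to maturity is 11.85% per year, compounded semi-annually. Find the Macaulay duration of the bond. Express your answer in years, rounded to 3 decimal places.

3.985 years

Periodic yield y = 0.05925. Discount each cash flow and weight by its period:
  t   CF        PV=CF/(1+0.05925)^t    t·PV
  1       105.00        99.1267        99.1267
  2       105.00        93.5820       187.1640
  3       105.00        88.3474       265.0423
  4       105.00        83.4056       333.6226
  5       105.00        78.7403       393.7014
  6       105.00        74.3359       446.0153
  7       105.00        70.1778       491.2449
  8       105.00        66.2524       530.0191
  9       105.00        62.5465       562.9185
  10    2,105.00     1,183.7701    11,837.7012
  Σ                  1,900.2848    15,146.5559
Price P = Σ PV = 1,900.2848.
Macaulay duration = Σ(t·PV) / P = 15,146.5559 / 1,900.2848 = 7.97068 half-year periods.
In years: 7.97068 / 2 = 3.98534 years.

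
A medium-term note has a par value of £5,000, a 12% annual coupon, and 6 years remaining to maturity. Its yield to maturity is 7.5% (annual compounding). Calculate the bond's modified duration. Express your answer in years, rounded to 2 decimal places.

4.41 years

Periodic yield y = 0.075. First find Macaulay duration:
  t   CF        PV=CF/(1+0.075)^t    t·PV
  1       600.00       558.1395       558.1395
  2       600.00       519.1996     1,038.3991
  3       600.00       482.9763     1,448.9290
  4       600.00       449.2803     1,797.1213
  5       600.00       417.9352     2,089.6759
  6     5,600.00     3,628.5845    21,771.5070
  Σ                  6,056.1154    28,703.7719
P = 6,056.1154; Macaulay duration = 28,703.7719 / 6,056.1154 = 4.73963 years.
Modified duration = D_Mac / (1 + y) = 4.73963 / 1.075 = 4.40896 years.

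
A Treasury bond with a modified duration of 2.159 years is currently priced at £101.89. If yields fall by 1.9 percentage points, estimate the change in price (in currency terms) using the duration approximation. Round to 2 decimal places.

Duration approximation: ΔP/P ≈ -D_mod · Δy = -2.159 × (-0.019) = +0.041021.
ΔP ≈ 101.89 × (+0.041021) = +4.17962969.

+£4.18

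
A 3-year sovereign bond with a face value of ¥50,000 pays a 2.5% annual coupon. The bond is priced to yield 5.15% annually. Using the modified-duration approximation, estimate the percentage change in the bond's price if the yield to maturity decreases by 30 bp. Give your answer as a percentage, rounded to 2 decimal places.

+0.83%

Periodic yield y = 0.0515. Modified duration first:
  t   CF        PV=CF/(1+0.0515)^t    t·PV
  1     1,250.00     1,188.7779     1,188.7779
  2     1,250.00     1,130.5544     2,261.1088
  3    51,250.00    44,082.4820   132,247.4459
  Σ                 46,401.8143   135,697.3326
P = 46,401.8143; D_Mac = 2.92440 yrs; D_mod = 2.92440/(1+0.0515) = 2.78117 yrs.
ΔP/P ≈ -D_mod · Δy = -2.78117 × (-0.003) = +0.008344 = +0.8344%.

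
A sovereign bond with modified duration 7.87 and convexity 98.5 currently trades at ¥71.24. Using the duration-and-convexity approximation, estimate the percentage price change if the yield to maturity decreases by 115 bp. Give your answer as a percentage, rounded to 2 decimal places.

+9.70%

Duration effect: -D_mod·Δy = -7.87 × (-0.0115) = +0.090505
Convexity effect: ½·C·(Δy)² = 0.5 × 98.5 × (-0.0115)² = +0.0065133125
ΔP/P ≈ +0.090505 + 0.0065133125 = +0.0970183125
= +9.70183125%.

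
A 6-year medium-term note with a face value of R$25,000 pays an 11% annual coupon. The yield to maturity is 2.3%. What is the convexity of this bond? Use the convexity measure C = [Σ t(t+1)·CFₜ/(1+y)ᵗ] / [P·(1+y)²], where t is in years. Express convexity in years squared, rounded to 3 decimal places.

With y = 0.023:
  t   CF        PV=CF/(1+0.023)^t    t·PV        t(t+1)·PV
  1     2,750.00     2,688.1720     2,688.1720       5,376.3441
  2     2,750.00     2,627.7342     5,255.4683      15,766.4049
  3     2,750.00     2,568.6551     7,705.9653      30,823.8611
  4     2,750.00     2,510.9043    10,043.6172      50,218.0858
  5     2,750.00     2,454.4519    12,272.2595      73,633.5569
  6    27,750.00    24,210.8025   145,264.8151   1,016,853.7055
  Σ                 37,060.7200   183,230.2974   1,192,671.9584
P = 37,060.7200.
Convexity = Σ t(t+1)·PV / [P·(1+y)²] = 1,192,671.9584 / (37,060.7200 × 1.046529) = 30.75076.

30.751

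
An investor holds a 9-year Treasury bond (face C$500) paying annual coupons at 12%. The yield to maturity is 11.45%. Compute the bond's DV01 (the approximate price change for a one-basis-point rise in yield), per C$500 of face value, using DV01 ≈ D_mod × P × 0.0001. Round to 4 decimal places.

C$0.2778

Periodic yield y = 0.1145.
  t   CF        PV=CF/(1+0.1145)^t    t·PV
  1        60.00        53.8358        53.8358
  2        60.00        48.3049        96.6098
  3        60.00        43.3422       130.0266
  4        60.00        38.8894       155.5575
  5        60.00        34.8940       174.4701
  6        60.00        31.3091       187.8547
  7        60.00        28.0925       196.6477
  8        60.00        25.2064       201.6511
  9       560.00       211.0899     1,899.8087
  Σ                    514.9642     3,096.4620
P = 514.9642; D_Mac = 6.01297 yrs; D_mod = 5.39521 yrs.
DV01 ≈ 5.39521 × 514.9642 × 0.0001 = 0.277834.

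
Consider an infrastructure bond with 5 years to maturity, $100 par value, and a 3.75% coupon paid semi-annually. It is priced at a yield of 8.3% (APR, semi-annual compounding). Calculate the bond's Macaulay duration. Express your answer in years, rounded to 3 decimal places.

4.553 years

Periodic yield y = 0.0415. Discount each cash flow and weight by its period:
  t   CF        PV=CF/(1+0.0415)^t    t·PV
  1        1.875         1.8003         1.8003
  2        1.875         1.7286         3.4571
  3        1.875         1.6597         4.9790
  4        1.875         1.5935         6.3742
  5        1.875         1.5300         7.6502
  6        1.875         1.4691         8.8145
  7        1.875         1.4105         9.8738
  8        1.875         1.3543        10.8347
  9        1.875         1.3004        11.7034
  10     101.875        67.8383       678.3829
  Σ                     81.6847       743.8701
Price P = Σ PV = 81.6847.
Macaulay duration = Σ(t·PV) / P = 743.8701 / 81.6847 = 9.10660 half-year periods.
In years: 9.10660 / 2 = 4.55330 years.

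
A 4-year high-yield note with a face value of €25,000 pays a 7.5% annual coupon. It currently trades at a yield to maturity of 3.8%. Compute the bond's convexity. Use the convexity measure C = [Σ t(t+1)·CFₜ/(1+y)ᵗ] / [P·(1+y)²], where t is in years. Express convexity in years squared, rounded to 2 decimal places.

With y = 0.038:
  t   CF        PV=CF/(1+0.038)^t    t·PV        t(t+1)·PV
  1     1,875.00     1,806.3584     1,806.3584       3,612.7168
  2     1,875.00     1,740.2297     3,480.4593      10,441.3779
  3     1,875.00     1,676.5218     5,029.5655      20,118.2619
  4    26,875.00    23,150.4298    92,601.7193     463,008.5966
  Σ                 28,373.5397   102,918.1025     497,180.9532
P = 28,373.5397.
Convexity = Σ t(t+1)·PV / [P·(1+y)²] = 497,180.9532 / (28,373.5397 × 1.077444) = 16.26321.

16.26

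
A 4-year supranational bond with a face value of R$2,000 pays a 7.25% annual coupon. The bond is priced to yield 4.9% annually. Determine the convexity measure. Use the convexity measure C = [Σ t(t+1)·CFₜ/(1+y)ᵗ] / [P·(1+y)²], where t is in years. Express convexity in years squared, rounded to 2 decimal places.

15.94

With y = 0.049:
  t   CF        PV=CF/(1+0.049)^t    t·PV        t(t+1)·PV
  1       145.00       138.2269       138.2269         276.4538
  2       145.00       131.7701       263.5403         790.6209
  3       145.00       125.6150       376.8450       1,507.3801
  4     2,145.00     1,771.4355     7,085.7420      35,428.7100
  Σ                  2,167.0475     7,864.3542      38,003.1648
P = 2,167.0475.
Convexity = Σ t(t+1)·PV / [P·(1+y)²] = 38,003.1648 / (2,167.0475 × 1.100401) = 15.93677.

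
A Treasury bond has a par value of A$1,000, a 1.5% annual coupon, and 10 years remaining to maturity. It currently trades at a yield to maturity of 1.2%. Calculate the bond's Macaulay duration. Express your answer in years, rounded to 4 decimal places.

Periodic yield y = 0.012. Discount each cash flow and weight by its year:
  t   CF        PV=CF/(1+0.012)^t    t·PV
  1        15.00        14.8221        14.8221
  2        15.00        14.6464        29.2928
  3        15.00        14.4727        43.4181
  4        15.00        14.3011        57.2044
  5        15.00        14.1315        70.6576
  6        15.00        13.9639        83.7837
  7        15.00        13.7984        96.5886
  8        15.00        13.6347       109.0780
  9        15.00        13.4731       121.2577
  10    1,015.00       900.8675     9,008.6750
  Σ                  1,028.1115     9,634.7778
Price P = Σ PV = 1,028.1115.
Macaulay duration = Σ(t·PV) / P = 9,634.7778 / 1,028.1115 = 9.37134 years.

9.3713 years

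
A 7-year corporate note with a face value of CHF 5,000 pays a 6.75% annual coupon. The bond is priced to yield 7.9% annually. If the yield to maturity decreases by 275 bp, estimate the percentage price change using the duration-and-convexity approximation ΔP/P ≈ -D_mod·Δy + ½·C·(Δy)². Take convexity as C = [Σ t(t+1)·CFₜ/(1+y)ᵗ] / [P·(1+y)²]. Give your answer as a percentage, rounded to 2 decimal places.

+16.08%

With y = 0.079:
  t   CF        PV=CF/(1+0.079)^t    t·PV        t(t+1)·PV
  1       337.50       312.7896       312.7896         625.5792
  2       337.50       289.8884       579.7769       1,739.3306
  3       337.50       268.6640       805.9919       3,223.9678
  4       337.50       248.9935       995.9740       4,979.8699
  5       337.50       230.7632     1,153.8160       6,922.8960
  6       337.50       213.8677     1,283.2059       8,982.4415
  7     5,337.50     3,134.6408    21,942.4853     175,539.8821
  Σ                  4,699.6071    27,074.0396     202,013.9671
P = 4,699.6071; D_Mac = 5.76092 yrs; D_mod = 5.33912 yrs; C = 36.92130.
Duration effect: -5.33912 × (-0.0275) = +0.146826
Convexity effect: 0.5 × 36.92130 × (-0.0275)² = +0.0139609
ΔP/P ≈ +0.146826 + 0.0139609 = +0.160787 = +16.0787%.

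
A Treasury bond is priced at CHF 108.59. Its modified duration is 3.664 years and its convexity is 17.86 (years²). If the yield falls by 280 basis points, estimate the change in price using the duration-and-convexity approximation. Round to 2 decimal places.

Duration effect: -D_mod·Δy = -3.664 × (-0.028) = +0.102592
Convexity effect: ½·C·(Δy)² = 0.5 × 17.86 × (-0.028)² = +0.00700112
ΔP/P ≈ +0.102592 + 0.00700112 = +0.10959312
ΔP ≈ 108.59 × (+0.10959312) = +11.9007169008.

+CHF 11.90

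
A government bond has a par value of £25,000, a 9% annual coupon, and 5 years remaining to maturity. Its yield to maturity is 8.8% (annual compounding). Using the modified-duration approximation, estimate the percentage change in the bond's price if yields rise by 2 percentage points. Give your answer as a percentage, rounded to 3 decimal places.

-7.800%

Periodic yield y = 0.088. Modified duration first:
  t   CF        PV=CF/(1+0.088)^t    t·PV
  1     2,250.00     2,068.0147     2,068.0147
  2     2,250.00     1,900.7488     3,801.4976
  3     2,250.00     1,747.0118     5,241.0353
  4     2,250.00     1,605.7094     6,422.8374
  5    27,250.00    17,874.0114    89,370.0568
  Σ                 25,195.4960   106,903.4419
P = 25,195.4960; D_Mac = 4.24296 yrs; D_mod = 4.24296/(1+0.088) = 3.89978 yrs.
ΔP/P ≈ -D_mod · Δy = -3.89978 × (+0.02) = -0.077996 = -7.7996%.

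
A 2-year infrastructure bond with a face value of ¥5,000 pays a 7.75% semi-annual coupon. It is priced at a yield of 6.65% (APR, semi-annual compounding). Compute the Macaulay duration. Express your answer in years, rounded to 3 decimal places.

1.892 years

Periodic yield y = 0.03325. Discount each cash flow and weight by its period:
  t   CF        PV=CF/(1+0.03325)^t    t·PV
  1       193.75       187.5151       187.5151
  2       193.75       181.4809       362.9618
  3       193.75       175.6408       526.9225
  4     5,193.75     4,556.7939    18,227.1756
  Σ                  5,101.4307    19,304.5749
Price P = Σ PV = 5,101.4307.
Macaulay duration = Σ(t·PV) / P = 19,304.5749 / 5,101.4307 = 3.78415 half-year periods.
In years: 3.78415 / 2 = 1.89207 years.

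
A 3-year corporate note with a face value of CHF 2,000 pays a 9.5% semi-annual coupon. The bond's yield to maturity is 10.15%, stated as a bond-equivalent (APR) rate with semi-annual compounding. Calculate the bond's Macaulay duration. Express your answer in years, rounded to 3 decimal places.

2.677 years

Periodic yield y = 0.05075. Discount each cash flow and weight by its period:
  t   CF        PV=CF/(1+0.05075)^t    t·PV
  1        95.00        90.4116        90.4116
  2        95.00        86.0448       172.0897
  3        95.00        81.8890       245.6669
  4        95.00        77.9338       311.7353
  5        95.00        74.1697       370.8486
  6     2,095.00     1,556.6380     9,339.8282
  Σ                  1,967.0870    10,530.5802
Price P = Σ PV = 1,967.0870.
Macaulay duration = Σ(t·PV) / P = 10,530.5802 / 1,967.0870 = 5.35339 half-year periods.
In years: 5.35339 / 2 = 2.67669 years.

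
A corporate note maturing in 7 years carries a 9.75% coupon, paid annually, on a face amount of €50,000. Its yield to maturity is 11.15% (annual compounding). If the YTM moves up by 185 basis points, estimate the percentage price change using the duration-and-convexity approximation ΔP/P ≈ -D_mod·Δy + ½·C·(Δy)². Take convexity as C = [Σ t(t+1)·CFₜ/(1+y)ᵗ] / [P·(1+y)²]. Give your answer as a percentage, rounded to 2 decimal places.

With y = 0.1115:
  t   CF        PV=CF/(1+0.1115)^t    t·PV        t(t+1)·PV
  1     4,875.00     4,385.9649     4,385.9649       8,771.9298
  2     4,875.00     3,945.9873     7,891.9747      23,675.9240
  3     4,875.00     3,550.1460    10,650.4381      42,601.7525
  4     4,875.00     3,194.0135    12,776.0541      63,880.2707
  5     4,875.00     2,873.6064    14,368.0321      86,208.1925
  6     4,875.00     2,585.3409    15,512.0454     108,584.3181
  7    54,875.00    26,182.3283   183,276.2980   1,466,210.3842
  Σ                 46,717.3874   248,860.8074   1,799,932.7718
P = 46,717.3874; D_Mac = 5.32694 yrs; D_mod = 4.79257 yrs; C = 31.18594.
Duration effect: -4.79257 × (+0.0185) = -0.088663
Convexity effect: 0.5 × 31.18594 × (0.0185)² = +0.0053367
ΔP/P ≈ -0.088663 + 0.0053367 = -0.083326 = -8.3326%.

-8.33%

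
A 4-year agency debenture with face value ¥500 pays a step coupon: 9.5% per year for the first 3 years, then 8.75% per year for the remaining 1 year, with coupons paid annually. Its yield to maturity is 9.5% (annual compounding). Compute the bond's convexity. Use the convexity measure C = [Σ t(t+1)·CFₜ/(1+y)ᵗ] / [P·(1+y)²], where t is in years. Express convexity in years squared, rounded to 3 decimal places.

With y = 0.095:
  t   CF        PV=CF/(1+0.095)^t    t·PV        t(t+1)·PV
  1        47.50        43.3790        43.3790          86.7580
  2        47.50        39.6155        79.2310         237.6931
  3        47.50        36.1786       108.5357         434.1427
  4       543.75       378.2185     1,512.8741       7,564.3704
  Σ                    497.3916     1,744.0198       8,322.9643
P = 497.3916.
Convexity = Σ t(t+1)·PV / [P·(1+y)²] = 8,322.9643 / (497.3916 × 1.199025) = 13.95569.

13.956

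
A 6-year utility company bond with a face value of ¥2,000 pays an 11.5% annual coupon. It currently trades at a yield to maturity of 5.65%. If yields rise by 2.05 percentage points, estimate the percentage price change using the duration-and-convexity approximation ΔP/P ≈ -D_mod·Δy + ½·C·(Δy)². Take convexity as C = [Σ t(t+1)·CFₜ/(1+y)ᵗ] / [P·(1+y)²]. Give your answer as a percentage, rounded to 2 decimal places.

-8.77%

With y = 0.0565:
  t   CF        PV=CF/(1+0.0565)^t    t·PV        t(t+1)·PV
  1       230.00       217.7000       217.7000         435.3999
  2       230.00       206.0577       412.1154       1,236.3462
  3       230.00       195.0380       585.1141       2,340.4565
  4       230.00       184.6077       738.4308       3,692.1542
  5       230.00       174.7352       873.6759       5,242.0551
  6     2,230.00     1,603.5697     9,621.4185      67,349.9294
  Σ                  2,581.7083    12,448.4546      80,296.3413
P = 2,581.7083; D_Mac = 4.82179 yrs; D_mod = 4.56393 yrs; C = 27.86439.
Duration effect: -4.56393 × (+0.0205) = -0.093561
Convexity effect: 0.5 × 27.86439 × (0.0205)² = +0.0058550
ΔP/P ≈ -0.093561 + 0.0058550 = -0.087706 = -8.7706%.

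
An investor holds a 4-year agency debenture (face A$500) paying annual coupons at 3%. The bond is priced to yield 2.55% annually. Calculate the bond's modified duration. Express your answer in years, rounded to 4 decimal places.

3.7350 years

Periodic yield y = 0.0255. First find Macaulay duration:
  t   CF        PV=CF/(1+0.0255)^t    t·PV
  1        15.00        14.6270        14.6270
  2        15.00        14.2633        28.5266
  3        15.00        13.9086        41.7259
  4       515.00       465.6553     1,862.6213
  Σ                    508.4543     1,947.5008
P = 508.4543; Macaulay duration = 1,947.5008 / 508.4543 = 3.83024 years.
Modified duration = D_Mac / (1 + y) = 3.83024 / 1.0255 = 3.73500 years.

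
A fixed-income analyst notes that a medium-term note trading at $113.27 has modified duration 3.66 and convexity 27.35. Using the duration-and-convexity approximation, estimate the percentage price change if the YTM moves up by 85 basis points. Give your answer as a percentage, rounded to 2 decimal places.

-3.01%

Duration effect: -D_mod·Δy = -3.66 × (+0.0085) = -0.031110
Convexity effect: ½·C·(Δy)² = 0.5 × 27.35 × (0.0085)² = +0.00098801875
ΔP/P ≈ -0.031110 + 0.00098801875 = -0.03012198125
= -3.012198125%.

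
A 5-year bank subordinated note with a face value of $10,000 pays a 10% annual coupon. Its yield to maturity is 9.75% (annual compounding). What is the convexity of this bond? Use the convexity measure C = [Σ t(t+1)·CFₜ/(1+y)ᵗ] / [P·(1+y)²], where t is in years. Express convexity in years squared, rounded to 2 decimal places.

19.48

With y = 0.0975:
  t   CF        PV=CF/(1+0.0975)^t    t·PV        t(t+1)·PV
  1     1,000.00       911.1617       911.1617       1,822.3235
  2     1,000.00       830.2157     1,660.4314       4,981.2942
  3     1,000.00       756.4608     2,269.3823       9,077.5293
  4     1,000.00       689.2581     2,757.0324      13,785.1622
  5    11,000.00     6,908.2817    34,541.4087     207,248.4520
  Σ                 10,095.3780    42,139.4166     236,914.7611
P = 10,095.3780.
Convexity = Σ t(t+1)·PV / [P·(1+y)²] = 236,914.7611 / (10,095.3780 × 1.204506) = 19.48321.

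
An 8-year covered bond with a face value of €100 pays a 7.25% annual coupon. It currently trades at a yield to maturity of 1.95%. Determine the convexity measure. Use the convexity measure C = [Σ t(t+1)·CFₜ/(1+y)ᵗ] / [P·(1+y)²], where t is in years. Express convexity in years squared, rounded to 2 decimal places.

With y = 0.0195:
  t   CF        PV=CF/(1+0.0195)^t    t·PV        t(t+1)·PV
  1         7.25         7.1113         7.1113          14.2227
  2         7.25         6.9753        13.9506          41.8519
  3         7.25         6.8419        20.5257          82.1027
  4         7.25         6.7110        26.8441         134.2206
  5         7.25         6.5827        32.9133         197.4800
  6         7.25         6.4568        38.7406         271.1839
  7         7.25         6.3333        44.3328         354.6626
  8       107.25        91.8966       735.1728       6,616.5554
  Σ                    138.9089       919.5913       7,712.2798
P = 138.9089.
Convexity = Σ t(t+1)·PV / [P·(1+y)²] = 7,712.2798 / (138.9089 × 1.039380) = 53.41686.

53.42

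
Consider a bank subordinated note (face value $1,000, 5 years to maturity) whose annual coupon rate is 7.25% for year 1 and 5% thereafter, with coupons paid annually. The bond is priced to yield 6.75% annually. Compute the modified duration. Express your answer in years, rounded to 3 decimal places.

Periodic yield y = 0.0675. First find Macaulay duration:
  t   CF        PV=CF/(1+0.0675)^t    t·PV
  1        72.50        67.9157        67.9157
  2        50.00        43.8767        87.7535
  3        50.00        41.1023       123.3070
  4        50.00        38.5033       154.0134
  5     1,050.00       757.4429     3,787.2143
  Σ                    948.8410     4,220.2038
P = 948.8410; Macaulay duration = 4,220.2038 / 948.8410 = 4.44775 years.
Modified duration = D_Mac / (1 + y) = 4.44775 / 1.0675 = 4.16651 years.

4.167 years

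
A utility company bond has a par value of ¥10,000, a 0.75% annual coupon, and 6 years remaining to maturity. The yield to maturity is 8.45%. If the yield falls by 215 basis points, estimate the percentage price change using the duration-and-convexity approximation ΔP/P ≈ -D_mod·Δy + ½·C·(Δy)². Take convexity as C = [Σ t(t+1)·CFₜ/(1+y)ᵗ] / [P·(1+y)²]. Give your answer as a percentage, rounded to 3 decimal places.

With y = 0.0845:
  t   CF        PV=CF/(1+0.0845)^t    t·PV        t(t+1)·PV
  1        75.00        69.1563        69.1563         138.3126
  2        75.00        63.7679       127.5358         382.6074
  3        75.00        58.7994       176.3981         705.5923
  4        75.00        54.2179       216.8718       1,084.3589
  5        75.00        49.9935       249.9675       1,499.8048
  6    10,075.00     6,192.5243    37,155.1456     260,086.0189
  Σ                  6,488.4593    37,995.0750     263,896.6949
P = 6,488.4593; D_Mac = 5.85579 yrs; D_mod = 5.39953 yrs; C = 34.58066.
Duration effect: -5.39953 × (-0.0215) = +0.116090
Convexity effect: 0.5 × 34.58066 × (-0.0215)² = +0.0079925
ΔP/P ≈ +0.116090 + 0.0079925 = +0.124082 = +12.4082%.

+12.408%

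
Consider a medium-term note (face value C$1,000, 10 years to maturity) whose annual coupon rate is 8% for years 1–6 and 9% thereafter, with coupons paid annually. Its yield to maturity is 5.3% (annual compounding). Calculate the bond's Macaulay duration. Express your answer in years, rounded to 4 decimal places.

Periodic yield y = 0.053. Discount each cash flow and weight by its year:
  t   CF        PV=CF/(1+0.053)^t    t·PV
  1        80.00        75.9734        75.9734
  2        80.00        72.1495       144.2990
  3        80.00        68.5180       205.5541
  4        80.00        65.0694       260.2774
  5        80.00        61.7943       308.9713
  6        80.00        58.6840       352.1040
  7        90.00        62.6966       438.8761
  8        90.00        59.5409       476.3274
  9        90.00        56.5441       508.8968
  10    1,090.00       650.3435     6,503.4347
  Σ                  1,231.3136     9,274.7142
Price P = Σ PV = 1,231.3136.
Macaulay duration = Σ(t·PV) / P = 9,274.7142 / 1,231.3136 = 7.53237 years.

7.5324 years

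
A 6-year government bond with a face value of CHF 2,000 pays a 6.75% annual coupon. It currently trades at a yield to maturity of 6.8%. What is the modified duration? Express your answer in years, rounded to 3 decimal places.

4.800 years

Periodic yield y = 0.068. First find Macaulay duration:
  t   CF        PV=CF/(1+0.068)^t    t·PV
  1       135.00       126.4045       126.4045
  2       135.00       118.3563       236.7125
  3       135.00       110.8205       332.4614
  4       135.00       103.7645       415.0580
  5       135.00        97.1578       485.7888
  6     2,135.00     1,438.7004     8,632.2024
  Σ                  1,995.2039    10,228.6276
P = 1,995.2039; Macaulay duration = 10,228.6276 / 1,995.2039 = 5.12661 years.
Modified duration = D_Mac / (1 + y) = 5.12661 / 1.068 = 4.80019 years.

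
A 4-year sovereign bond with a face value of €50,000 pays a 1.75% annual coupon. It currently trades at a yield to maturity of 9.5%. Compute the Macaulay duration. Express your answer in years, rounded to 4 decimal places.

3.8796 years

Periodic yield y = 0.095. Discount each cash flow and weight by its year:
  t   CF        PV=CF/(1+0.095)^t    t·PV
  1       875.00       799.0868       799.0868
  2       875.00       729.7596     1,459.5192
  3       875.00       666.4471     1,999.3414
  4    50,875.00    35,387.3422   141,549.3687
  Σ                 37,582.6357   145,807.3160
Price P = Σ PV = 37,582.6357.
Macaulay duration = Σ(t·PV) / P = 145,807.3160 / 37,582.6357 = 3.87965 years.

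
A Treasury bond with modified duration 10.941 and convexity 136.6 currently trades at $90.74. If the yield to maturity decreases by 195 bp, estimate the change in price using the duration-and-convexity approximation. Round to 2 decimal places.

+$21.72

Duration effect: -D_mod·Δy = -10.941 × (-0.0195) = +0.2133495
Convexity effect: ½·C·(Δy)² = 0.5 × 136.6 × (-0.0195)² = +0.025971075
ΔP/P ≈ +0.2133495 + 0.025971075 = +0.239320575
ΔP ≈ 90.74 × (+0.239320575) = +21.7159489755.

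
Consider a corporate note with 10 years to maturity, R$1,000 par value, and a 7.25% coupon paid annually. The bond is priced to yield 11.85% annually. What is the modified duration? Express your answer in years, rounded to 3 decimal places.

Periodic yield y = 0.1185. First find Macaulay duration:
  t   CF        PV=CF/(1+0.1185)^t    t·PV
  1        72.50        64.8190        64.8190
  2        72.50        57.9517       115.9034
  3        72.50        51.8120       155.4359
  4        72.50        46.3227       185.2909
  5        72.50        41.4150       207.0752
  6        72.50        37.0273       222.1638
  7        72.50        33.1044       231.7310
  8        72.50        29.5972       236.7773
  9        72.50        26.4615       238.1533
  10    1,072.50       349.9753     3,499.7532
  Σ                    738.4860     5,157.1029
P = 738.4860; Macaulay duration = 5,157.1029 / 738.4860 = 6.98335 years.
Modified duration = D_Mac / (1 + y) = 6.98335 / 1.1185 = 6.24349 years.

6.243 years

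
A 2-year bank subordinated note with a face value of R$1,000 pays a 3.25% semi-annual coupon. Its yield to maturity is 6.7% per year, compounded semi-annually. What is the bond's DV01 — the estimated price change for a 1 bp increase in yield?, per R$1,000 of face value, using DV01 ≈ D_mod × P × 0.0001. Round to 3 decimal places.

Periodic yield y = 0.0335.
  t   CF        PV=CF/(1+0.0335)^t    t·PV
  1        16.25        15.7233        15.7233
  2        16.25        15.2136        30.4272
  3        16.25        14.7205        44.1614
  4     1,016.25       890.7558     3,563.0230
  Σ                    936.4131     3,653.3349
P = 936.4131; D_Mac = 3.90141 half-year periods = 1.95071 yrs; D_mod = 1.88748 yrs.
DV01 ≈ 1.88748 × 936.4131 × 0.0001 = 0.176746.

R$0.177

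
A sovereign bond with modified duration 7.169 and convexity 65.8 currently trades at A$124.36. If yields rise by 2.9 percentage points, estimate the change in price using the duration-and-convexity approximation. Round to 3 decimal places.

-A$22.414

Duration effect: -D_mod·Δy = -7.169 × (+0.029) = -0.207901
Convexity effect: ½·C·(Δy)² = 0.5 × 65.8 × (0.029)² = +0.0276689
ΔP/P ≈ -0.207901 + 0.0276689 = -0.1802321
ΔP ≈ 124.36 × (-0.1802321) = -22.413663956.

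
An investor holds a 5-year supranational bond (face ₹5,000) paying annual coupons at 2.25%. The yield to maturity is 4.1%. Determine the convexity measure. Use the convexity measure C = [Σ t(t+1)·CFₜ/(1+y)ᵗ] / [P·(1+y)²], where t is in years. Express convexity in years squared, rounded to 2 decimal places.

26.02

With y = 0.041:
  t   CF        PV=CF/(1+0.041)^t    t·PV        t(t+1)·PV
  1       112.50       108.0692       108.0692         216.1383
  2       112.50       103.8128       207.6257         622.8770
  3       112.50        99.7241       299.1724       1,196.6898
  4       112.50        95.7965       383.1860       1,915.9298
  5     5,112.50     4,181.9581    20,909.7903     125,458.7419
  Σ                  4,589.3607    21,907.8436     129,410.3769
P = 4,589.3607.
Convexity = Σ t(t+1)·PV / [P·(1+y)²] = 129,410.3769 / (4,589.3607 × 1.083681) = 26.02049.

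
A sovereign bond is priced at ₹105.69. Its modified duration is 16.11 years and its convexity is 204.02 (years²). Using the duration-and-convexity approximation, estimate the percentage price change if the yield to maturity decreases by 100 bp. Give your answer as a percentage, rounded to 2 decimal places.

+17.13%

Duration effect: -D_mod·Δy = -16.11 × (-0.01) = +0.161100
Convexity effect: ½·C·(Δy)² = 0.5 × 204.02 × (-0.01)² = +0.0102010
ΔP/P ≈ +0.161100 + 0.0102010 = +0.171301
= +17.1301%.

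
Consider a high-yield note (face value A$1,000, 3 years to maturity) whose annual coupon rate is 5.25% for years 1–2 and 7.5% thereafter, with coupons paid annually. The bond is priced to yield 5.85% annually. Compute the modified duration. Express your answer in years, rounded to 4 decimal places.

Periodic yield y = 0.0585. First find Macaulay duration:
  t   CF        PV=CF/(1+0.0585)^t    t·PV
  1        52.50        49.5985        49.5985
  2        52.50        46.8573        93.7147
  3     1,075.00       906.4334     2,719.3001
  Σ                  1,002.8892     2,862.6132
P = 1,002.8892; Macaulay duration = 2,862.6132 / 1,002.8892 = 2.85437 years.
Modified duration = D_Mac / (1 + y) = 2.85437 / 1.0585 = 2.69661 years.

2.6966 years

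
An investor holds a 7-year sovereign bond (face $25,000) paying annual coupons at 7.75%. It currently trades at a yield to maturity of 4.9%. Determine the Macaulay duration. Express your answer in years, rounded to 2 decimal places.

Periodic yield y = 0.049. Discount each cash flow and weight by its year:
  t   CF        PV=CF/(1+0.049)^t    t·PV
  1     1,937.50     1,846.9971     1,846.9971
  2     1,937.50     1,760.7218     3,521.4435
  3     1,937.50     1,678.4764     5,035.4293
  4     1,937.50     1,600.0729     6,400.2914
  5     1,937.50     1,525.3316     7,626.6580
  6     1,937.50     1,454.0816     8,724.4897
  7    26,937.50    19,272.0924   134,904.6471
  Σ                 29,137.7739   168,059.9562
Price P = Σ PV = 29,137.7739.
Macaulay duration = Σ(t·PV) / P = 168,059.9562 / 29,137.7739 = 5.76777 years.

5.77 years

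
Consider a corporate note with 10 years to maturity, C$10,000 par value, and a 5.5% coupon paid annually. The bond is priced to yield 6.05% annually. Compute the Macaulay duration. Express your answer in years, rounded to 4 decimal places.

Periodic yield y = 0.0605. Discount each cash flow and weight by its year:
  t   CF        PV=CF/(1+0.0605)^t    t·PV
  1       550.00       518.6233       518.6233
  2       550.00       489.0366       978.0732
  3       550.00       461.1377     1,383.4132
  4       550.00       434.8305     1,739.3220
  5       550.00       410.0240     2,050.1202
  6       550.00       386.6328     2,319.7966
  7       550.00       364.5759     2,552.0314
  8       550.00       343.7774     2,750.2191
  9       550.00       324.1654     2,917.4884
  10   10,550.00     5,863.3488    58,633.4881
  Σ                  9,596.1524    75,842.5755
Price P = Σ PV = 9,596.1524.
Macaulay duration = Σ(t·PV) / P = 75,842.5755 / 9,596.1524 = 7.90344 years.

7.9034 years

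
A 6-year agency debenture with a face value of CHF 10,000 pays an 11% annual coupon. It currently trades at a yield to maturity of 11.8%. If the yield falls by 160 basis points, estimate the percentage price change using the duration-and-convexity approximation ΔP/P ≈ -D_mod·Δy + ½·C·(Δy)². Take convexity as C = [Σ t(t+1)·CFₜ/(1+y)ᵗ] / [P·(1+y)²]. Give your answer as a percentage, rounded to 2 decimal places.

With y = 0.118:
  t   CF        PV=CF/(1+0.118)^t    t·PV        t(t+1)·PV
  1     1,100.00       983.8998       983.8998       1,967.7996
  2     1,100.00       880.0535     1,760.1070       5,280.3210
  3     1,100.00       787.1677     2,361.5032       9,446.0126
  4     1,100.00       704.0856     2,816.3425      14,081.7123
  5     1,100.00       629.7725     3,148.8623      18,893.1739
  6    11,100.00     5,684.2367    34,105.4205     238,737.9432
  Σ                  9,669.2159    45,176.1352     288,406.9626
P = 9,669.2159; D_Mac = 4.67216 yrs; D_mod = 4.17904 yrs; C = 23.86332.
Duration effect: -4.17904 × (-0.016) = +0.066865
Convexity effect: 0.5 × 23.86332 × (-0.016)² = +0.0030545
ΔP/P ≈ +0.066865 + 0.0030545 = +0.069919 = +6.9919%.

+6.99%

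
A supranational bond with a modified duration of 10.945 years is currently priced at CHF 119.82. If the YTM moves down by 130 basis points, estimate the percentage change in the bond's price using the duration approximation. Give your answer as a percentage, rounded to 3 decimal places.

+14.229%

Duration approximation: ΔP/P ≈ -D_mod · Δy = -10.945 × (-0.013) = +0.142285.
As a percentage: +14.2285%.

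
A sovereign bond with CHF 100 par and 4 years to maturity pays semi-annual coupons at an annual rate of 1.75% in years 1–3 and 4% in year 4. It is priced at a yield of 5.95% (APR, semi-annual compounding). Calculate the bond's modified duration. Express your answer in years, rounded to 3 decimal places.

3.754 years

Periodic yield y = 0.02975. First find Macaulay duration:
  t   CF        PV=CF/(1+0.02975)^t    t·PV
  1        0.875         0.8497         0.8497
  2        0.875         0.8252         1.6503
  3        0.875         0.8013         2.4040
  4        0.875         0.7782         3.1127
  5        0.875         0.7557         3.7785
  6        0.875         0.7339         4.4032
  7        2.000         1.6289        11.4026
  8      102.000        80.6763       645.4101
  Σ                     87.0492       673.0112
P = 87.0492; Macaulay duration = 673.0112 / 87.0492 = 7.73139 half-year periods = 3.86570 years.
Modified duration = D_Mac / (1 + y) = 3.86570 / 1.02975 = 3.75401 years.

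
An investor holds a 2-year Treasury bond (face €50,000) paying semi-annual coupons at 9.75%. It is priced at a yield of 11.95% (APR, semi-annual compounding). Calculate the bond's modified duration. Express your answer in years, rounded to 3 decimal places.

Periodic yield y = 0.05975. First find Macaulay duration:
  t   CF        PV=CF/(1+0.05975)^t    t·PV
  1     2,437.50     2,300.0708     2,300.0708
  2     2,437.50     2,170.3900     4,340.7799
  3     2,437.50     2,048.0207     6,144.0622
  4    52,437.50    41,574.6189   166,298.4757
  Σ                 48,093.1004   179,083.3886
P = 48,093.1004; Macaulay duration = 179,083.3886 / 48,093.1004 = 3.72368 half-year periods = 1.86184 years.
Modified duration = D_Mac / (1 + y) = 1.86184 / 1.05975 = 1.75687 years.

1.757 years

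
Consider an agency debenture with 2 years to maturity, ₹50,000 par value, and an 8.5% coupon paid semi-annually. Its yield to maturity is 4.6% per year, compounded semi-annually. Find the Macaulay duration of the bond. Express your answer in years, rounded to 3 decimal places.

Periodic yield y = 0.023. Discount each cash flow and weight by its period:
  t   CF        PV=CF/(1+0.023)^t    t·PV
  1     2,125.00     2,077.2239     2,077.2239
  2     2,125.00     2,030.5218     4,061.0437
  3     2,125.00     1,984.8698     5,954.6095
  4    52,125.00    47,593.0495   190,372.1981
  Σ                 53,685.6651   202,465.0752
Price P = Σ PV = 53,685.6651.
Macaulay duration = Σ(t·PV) / P = 202,465.0752 / 53,685.6651 = 3.77131 half-year periods.
In years: 3.77131 / 2 = 1.88565 years.

1.886 years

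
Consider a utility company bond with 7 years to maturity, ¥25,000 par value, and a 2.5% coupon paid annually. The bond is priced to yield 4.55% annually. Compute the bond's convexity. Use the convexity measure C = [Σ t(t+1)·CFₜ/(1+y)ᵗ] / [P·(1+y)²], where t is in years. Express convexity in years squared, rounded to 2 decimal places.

With y = 0.0455:
  t   CF        PV=CF/(1+0.0455)^t    t·PV        t(t+1)·PV
  1       625.00       597.8001       597.8001       1,195.6002
  2       625.00       571.7839     1,143.5679       3,430.7036
  3       625.00       546.9000     1,640.6999       6,562.7997
  4       625.00       523.0990     2,092.3959      10,461.9795
  5       625.00       500.3338     2,501.6689      15,010.0136
  6       625.00       478.5593     2,871.3560      20,099.4922
  7    25,625.00    18,767.0328   131,369.2299   1,050,953.8391
  Σ                 21,985.5089   142,216.7186   1,107,714.4279
P = 21,985.5089.
Convexity = Σ t(t+1)·PV / [P·(1+y)²] = 1,107,714.4279 / (21,985.5089 × 1.093070) = 46.09387.

46.09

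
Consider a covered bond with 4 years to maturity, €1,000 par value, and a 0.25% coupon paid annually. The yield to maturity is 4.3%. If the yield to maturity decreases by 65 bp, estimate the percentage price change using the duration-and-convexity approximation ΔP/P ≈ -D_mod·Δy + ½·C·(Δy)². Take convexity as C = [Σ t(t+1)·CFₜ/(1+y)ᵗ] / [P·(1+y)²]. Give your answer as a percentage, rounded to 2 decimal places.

With y = 0.043:
  t   CF        PV=CF/(1+0.043)^t    t·PV        t(t+1)·PV
  1         2.50         2.3969         2.3969           4.7939
  2         2.50         2.2981         4.5962          13.7887
  3         2.50         2.2034         6.6101          26.4404
  4     1,002.50       847.1243     3,388.4973      16,942.4863
  Σ                    854.0227     3,402.1005      16,987.5093
P = 854.0227; D_Mac = 3.98362 yrs; D_mod = 3.81938 yrs; C = 18.28486.
Duration effect: -3.81938 × (-0.0065) = +0.024826
Convexity effect: 0.5 × 18.28486 × (-0.0065)² = +0.0003863
ΔP/P ≈ +0.024826 + 0.0003863 = +0.025212 = +2.5212%.

+2.52%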